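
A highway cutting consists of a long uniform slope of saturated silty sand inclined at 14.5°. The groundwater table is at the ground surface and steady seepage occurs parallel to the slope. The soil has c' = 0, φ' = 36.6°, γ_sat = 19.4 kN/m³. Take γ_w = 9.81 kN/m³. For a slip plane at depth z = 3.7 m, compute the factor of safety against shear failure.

FS = 1.42

With seepage parallel to the slope and the water table at the surface, the effective normal stress on the slip plane uses the buoyant unit weight γ' = γ_sat − γ_w while the driving shear stress uses γ_sat:
FS = [c' + γ' z cos²β tanφ'] / [γ_sat z sinβ cosβ]
(For c' = 0 this reduces to FS = (γ'/γ_sat)·tanφ'/tanβ.)
γ' = 19.4 − 9.81 = 9.59 kN/m³
Numerator = 0.0 + 9.59·3.7·cos²14.5°·tan36.6° = 0.0 + 9.59·3.7·0.9373·0.7427 = 24.700 kPa
Denominator = 19.4·3.7·sin14.5°·cos14.5° = 19.4·3.7·0.2504·0.9681 = 17.400 kPa
FS = 24.700 / 17.400 = 1.420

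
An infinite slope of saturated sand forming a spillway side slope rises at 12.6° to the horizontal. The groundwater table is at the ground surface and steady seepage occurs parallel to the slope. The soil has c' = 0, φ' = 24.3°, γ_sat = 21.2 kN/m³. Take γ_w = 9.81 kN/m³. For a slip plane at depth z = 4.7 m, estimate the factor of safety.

With seepage parallel to the slope and the water table at the surface, the effective normal stress on the slip plane uses the buoyant unit weight γ' = γ_sat − γ_w while the driving shear stress uses γ_sat:
FS = [c' + γ' z cos²β tanφ'] / [γ_sat z sinβ cosβ]
(For c' = 0 this reduces to FS = (γ'/γ_sat)·tanφ'/tanβ.)
γ' = 21.2 − 9.81 = 11.39 kN/m³
Numerator = 0.0 + 11.39·4.7·cos²12.6°·tan24.3° = 0.0 + 11.39·4.7·0.9524·0.4515 = 23.021 kPa
Denominator = 21.2·4.7·sin12.6°·cos12.6° = 21.2·4.7·0.2181·0.9759 = 21.212 kPa
FS = 23.021 / 21.212 = 1.085

FS = 1.09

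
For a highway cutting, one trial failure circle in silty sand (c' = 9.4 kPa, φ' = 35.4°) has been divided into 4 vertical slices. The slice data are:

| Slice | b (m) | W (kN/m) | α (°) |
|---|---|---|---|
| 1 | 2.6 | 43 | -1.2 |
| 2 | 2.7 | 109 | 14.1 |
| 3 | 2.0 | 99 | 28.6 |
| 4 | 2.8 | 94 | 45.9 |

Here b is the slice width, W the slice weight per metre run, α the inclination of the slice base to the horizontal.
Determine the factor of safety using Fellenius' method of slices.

FS = 2.30

Ordinary method of slices: FS = Σ[c'·Δl_i + (W_i cosα_i)·tanφ'] / Σ W_i sinα_i, with Δl_i = b_i / cosα_i.
Slice 1: Δl = 2.6/cos(-1.2°) = 2.601 m; N'_1 = 43·cos(-1.2°) = 43.0; c'Δl = 24.45; W sinα = -0.9
Slice 2: Δl = 2.7/cos14.1° = 2.784 m; N'_2 = 109·cos14.1° = 105.7; c'Δl = 26.17; W sinα = 26.6
Slice 3: Δl = 2.0/cos28.6° = 2.278 m; N'_3 = 99·cos28.6° = 86.9; c'Δl = 21.41; W sinα = 47.4
Slice 4: Δl = 2.8/cos45.9° = 4.023 m; N'_4 = 94·cos45.9° = 65.4; c'Δl = 37.82; W sinα = 67.5
Σc'Δl = 109.8 kN/m; ΣN' = 301.0 kN/m; ΣW sinα = 140.5 kN/m
Resisting = 109.8 + 301.0·tan35.4° = 109.8 + 213.9 = 323.8 kN/m
FS = 323.8 / 140.5 = 2.304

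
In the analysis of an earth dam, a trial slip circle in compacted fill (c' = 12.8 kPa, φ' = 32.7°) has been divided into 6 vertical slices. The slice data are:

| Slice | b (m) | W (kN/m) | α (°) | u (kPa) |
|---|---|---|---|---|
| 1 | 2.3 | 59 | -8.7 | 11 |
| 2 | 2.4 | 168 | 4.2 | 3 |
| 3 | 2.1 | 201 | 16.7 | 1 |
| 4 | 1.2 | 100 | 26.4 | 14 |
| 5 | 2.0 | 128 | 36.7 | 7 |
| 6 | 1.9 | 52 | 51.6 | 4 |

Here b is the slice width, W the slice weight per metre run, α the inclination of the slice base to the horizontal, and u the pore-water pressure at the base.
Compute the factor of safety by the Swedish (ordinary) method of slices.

Ordinary method of slices: FS = Σ[c'·Δl_i + (W_i cosα_i − u_i·Δl_i)·tanφ'] / Σ W_i sinα_i, with Δl_i = b_i / cosα_i.
Slice 1: Δl = 2.3/cos(-8.7°) = 2.327 m; N'_1 = 59·cos(-8.7°) − 11·2.327 = 32.7; c'Δl = 29.78; W sinα = -8.9
Slice 2: Δl = 2.4/cos4.2° = 2.406 m; N'_2 = 168·cos4.2° − 3·2.406 = 160.3; c'Δl = 30.80; W sinα = 12.3
Slice 3: Δl = 2.1/cos16.7° = 2.192 m; N'_3 = 201·cos16.7° − 1·2.192 = 190.3; c'Δl = 28.06; W sinα = 57.8
Slice 4: Δl = 1.2/cos26.4° = 1.340 m; N'_4 = 100·cos26.4° − 14·1.340 = 70.8; c'Δl = 17.15; W sinα = 44.5
Slice 5: Δl = 2.0/cos36.7° = 2.494 m; N'_5 = 128·cos36.7° − 7·2.494 = 85.2; c'Δl = 31.93; W sinα = 76.5
Slice 6: Δl = 1.9/cos51.6° = 3.059 m; N'_6 = 52·cos51.6° − 4·3.059 = 20.1; c'Δl = 39.15; W sinα = 40.8
Σc'Δl = 176.9 kN/m; ΣN' = 559.4 kN/m; ΣW sinα = 222.9 kN/m
Resisting = 176.9 + 559.4·tan32.7° = 176.9 + 359.1 = 536.0 kN/m
FS = 536.0 / 222.9 = 2.405

FS = 2.41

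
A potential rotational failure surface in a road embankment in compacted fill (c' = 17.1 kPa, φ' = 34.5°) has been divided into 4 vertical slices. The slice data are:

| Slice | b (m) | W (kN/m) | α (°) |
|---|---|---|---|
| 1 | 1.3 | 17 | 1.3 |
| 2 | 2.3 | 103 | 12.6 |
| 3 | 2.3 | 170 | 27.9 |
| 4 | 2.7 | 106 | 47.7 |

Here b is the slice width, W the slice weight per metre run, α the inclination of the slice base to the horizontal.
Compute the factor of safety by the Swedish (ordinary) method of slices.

Ordinary method of slices: FS = Σ[c'·Δl_i + (W_i cosα_i)·tanφ'] / Σ W_i sinα_i, with Δl_i = b_i / cosα_i.
Slice 1: Δl = 1.3/cos1.3° = 1.300 m; N'_1 = 17·cos1.3° = 17.0; c'Δl = 22.24; W sinα = 0.4
Slice 2: Δl = 2.3/cos12.6° = 2.357 m; N'_2 = 103·cos12.6° = 100.5; c'Δl = 40.30; W sinα = 22.5
Slice 3: Δl = 2.3/cos27.9° = 2.602 m; N'_3 = 170·cos27.9° = 150.2; c'Δl = 44.50; W sinα = 79.5
Slice 4: Δl = 2.7/cos47.7° = 4.012 m; N'_4 = 106·cos47.7° = 71.3; c'Δl = 68.60; W sinα = 78.4
Σc'Δl = 175.6 kN/m; ΣN' = 339.1 kN/m; ΣW sinα = 180.8 kN/m
Resisting = 175.6 + 339.1·tan34.5° = 175.6 + 233.1 = 408.7 kN/m
FS = 408.7 / 180.8 = 2.260

FS = 2.26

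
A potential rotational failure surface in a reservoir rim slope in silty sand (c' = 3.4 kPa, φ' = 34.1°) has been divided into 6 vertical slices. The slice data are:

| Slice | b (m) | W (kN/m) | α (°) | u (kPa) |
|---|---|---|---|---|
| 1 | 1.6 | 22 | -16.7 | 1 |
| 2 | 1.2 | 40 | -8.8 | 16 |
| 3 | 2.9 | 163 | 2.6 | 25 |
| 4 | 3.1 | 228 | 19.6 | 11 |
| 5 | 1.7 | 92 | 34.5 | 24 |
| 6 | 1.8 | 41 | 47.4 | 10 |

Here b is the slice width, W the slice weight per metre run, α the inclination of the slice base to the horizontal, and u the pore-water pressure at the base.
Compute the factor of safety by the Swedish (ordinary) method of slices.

FS = 1.78

Ordinary method of slices: FS = Σ[c'·Δl_i + (W_i cosα_i − u_i·Δl_i)·tanφ'] / Σ W_i sinα_i, with Δl_i = b_i / cosα_i.
Slice 1: Δl = 1.6/cos(-16.7°) = 1.670 m; N'_1 = 22·cos(-16.7°) − 1·1.670 = 19.4; c'Δl = 5.68; W sinα = -6.3
Slice 2: Δl = 1.2/cos(-8.8°) = 1.214 m; N'_2 = 40·cos(-8.8°) − 16·1.214 = 20.1; c'Δl = 4.13; W sinα = -6.1
Slice 3: Δl = 2.9/cos2.6° = 2.903 m; N'_3 = 163·cos2.6° − 25·2.903 = 90.3; c'Δl = 9.87; W sinα = 7.4
Slice 4: Δl = 3.1/cos19.6° = 3.291 m; N'_4 = 228·cos19.6° − 11·3.291 = 178.6; c'Δl = 11.19; W sinα = 76.5
Slice 5: Δl = 1.7/cos34.5° = 2.063 m; N'_5 = 92·cos34.5° − 24·2.063 = 26.3; c'Δl = 7.01; W sinα = 52.1
Slice 6: Δl = 1.8/cos47.4° = 2.659 m; N'_6 = 41·cos47.4° − 10·2.659 = 1.2; c'Δl = 9.04; W sinα = 30.2
Σc'Δl = 46.9 kN/m; ΣN' = 335.8 kN/m; ΣW sinα = 153.7 kN/m
Resisting = 46.9 + 335.8·tan34.1° = 46.9 + 227.4 = 274.3 kN/m
FS = 274.3 / 153.7 = 1.784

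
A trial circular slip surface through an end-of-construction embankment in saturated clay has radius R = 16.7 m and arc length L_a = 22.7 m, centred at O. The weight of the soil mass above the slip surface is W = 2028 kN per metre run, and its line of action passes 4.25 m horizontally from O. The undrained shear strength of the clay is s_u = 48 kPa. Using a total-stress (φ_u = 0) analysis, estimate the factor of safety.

FS = 2.11

Taking moments about the centre O, the resisting moment is provided by the undrained shear strength acting along the arc:
M_R = s_u·L_a·R = 48·22.70·16.7 = 18196.3 kN·m/m
M_D = W·d = 2028·4.25 = 8619.0 kN·m/m
FS = M_R / M_D = 18196.3 / 8619.0 = 2.111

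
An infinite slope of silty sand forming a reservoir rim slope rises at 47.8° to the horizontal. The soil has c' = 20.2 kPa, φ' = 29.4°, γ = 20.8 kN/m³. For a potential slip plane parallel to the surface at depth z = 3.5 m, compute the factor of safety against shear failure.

For an infinite slope with a slip plane parallel to the surface (no pore pressure): FS = [c' + γz cos²β tanφ'] / [γz sinβ cosβ].
γz = 20.8·3.5 = 72.80 kN/m²
Numerator = 20.2 + 72.80·cos²47.8°·tan29.4° = 20.2 + 72.80·0.4512·0.5635 = 38.709 kPa
Denominator = 72.80·sin47.8°·cos47.8° = 72.80·0.7408·0.6717 = 36.226 kPa
FS = 38.709 / 36.226 = 1.069

FS = 1.07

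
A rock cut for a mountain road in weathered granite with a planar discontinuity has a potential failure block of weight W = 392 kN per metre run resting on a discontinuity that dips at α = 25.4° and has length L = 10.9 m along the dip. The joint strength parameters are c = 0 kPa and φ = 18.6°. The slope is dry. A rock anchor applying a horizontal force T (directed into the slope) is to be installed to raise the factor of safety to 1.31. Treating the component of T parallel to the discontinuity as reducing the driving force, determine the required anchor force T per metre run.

Resolving forces along and normal to the sliding plane, with the horizontal anchor force T adding T·sinα to the effective normal force and T·cosα acting up the plane against the driving force:
FS = [cL + (W cosα + T sinα) tanφ] / [W sinα − T cosα]
Without the anchor: N' = 354.1 kN/m, driving T_d = 168.1 kN/m, resisting R = 0·10.9 + 354.1·tan18.6° = 119.2 kN/m, FS = 0.71.
Setting FS = 1.31 and solving for T:
1.31·(168.1 − T cos25.4°) = 119.2 + T sin25.4°·tan18.6°
T·(sin25.4°·tan18.6° + 1.31·cos25.4°) = 1.31·168.1 − 119.2
T·(0.4289·0.3365 + 1.31·0.9033) = 220.3 − 119.2 = 101.1
T·1.3277 = 101.1
T = 76.1 kN/m

T = 76 kN/m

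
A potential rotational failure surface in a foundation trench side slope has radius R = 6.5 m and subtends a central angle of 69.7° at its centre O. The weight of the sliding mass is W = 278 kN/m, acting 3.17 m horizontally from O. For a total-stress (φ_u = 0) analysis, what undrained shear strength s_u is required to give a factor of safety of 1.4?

FS = s_u·L_a·R / (W·d), so s_u = FS·W·d / (L_a·R).
Arc length L_a = R·θ = 6.5·(69.7°·π/180) = 6.5·1.2165 = 7.91 m
s_u = 1.4·278·3.17 / (7.91·6.5) = 1233.8 / 51.40 = 24.00 kPa

s_u = 24.0 kPa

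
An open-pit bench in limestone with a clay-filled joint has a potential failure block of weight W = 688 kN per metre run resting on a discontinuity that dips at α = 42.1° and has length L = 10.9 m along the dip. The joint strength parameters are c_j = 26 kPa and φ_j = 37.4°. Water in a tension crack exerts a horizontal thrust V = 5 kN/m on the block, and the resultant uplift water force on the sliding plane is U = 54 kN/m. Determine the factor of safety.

FS = 1.35

Resolving the block weight along and normal to the plane and applying the Mohr–Coulomb strength on the joint:
N' = W cosα − U − V sinα = 688·cos42.1° − 54 − 5·sin42.1° = 453.1 kN/m
Driving force T = W sinα + V cosα = 688·sin42.1° + 5·cos42.1° = 465.0 kN/m
Resisting force R = c_j·L + N'·tanφ_j = 26·10.9 + 453.1·tan37.4° = 283.4 + 346.4 = 629.8 kN/m
FS = R / T = 629.8 / 465.0 = 1.355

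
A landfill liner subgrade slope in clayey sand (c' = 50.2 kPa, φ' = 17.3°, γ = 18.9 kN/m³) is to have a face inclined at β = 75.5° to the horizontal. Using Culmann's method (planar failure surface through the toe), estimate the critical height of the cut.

H_c = 20.76 m

Culmann's analysis gives the critical failure plane at α_cr = (β + φ')/2 = (75.5 + 17.3)/2 = 46.4°, and the critical height
H_c = (4c'/γ) · sinβ cosφ' / [1 − cos(β − φ')]
    = (4·50.2/18.9) · sin75.5°·cos17.3° / [1 − cos(58.2°)]
    = 10.624 · 0.9681·0.9548 / [1 − 0.5270]
    = 10.624 · 0.9243 / 0.4730
    = 20.76 m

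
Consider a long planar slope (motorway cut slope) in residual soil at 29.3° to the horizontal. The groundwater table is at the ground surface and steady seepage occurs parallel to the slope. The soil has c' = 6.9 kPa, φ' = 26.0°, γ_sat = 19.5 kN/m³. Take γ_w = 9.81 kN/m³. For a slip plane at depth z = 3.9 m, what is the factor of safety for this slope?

With seepage parallel to the slope and the water table at the surface, the effective normal stress on the slip plane uses the buoyant unit weight γ' = γ_sat − γ_w while the driving shear stress uses γ_sat:
FS = [c' + γ' z cos²β tanφ'] / [γ_sat z sinβ cosβ]
γ' = 19.5 − 9.81 = 9.69 kN/m³
Numerator = 6.9 + 9.69·3.9·cos²29.3°·tan26.0° = 6.9 + 9.69·3.9·0.7605·0.4877 = 20.918 kPa
Denominator = 19.5·3.9·sin29.3°·cos29.3° = 19.5·3.9·0.4894·0.8721 = 32.456 kPa
FS = 20.918 / 32.456 = 0.644

FS = 0.64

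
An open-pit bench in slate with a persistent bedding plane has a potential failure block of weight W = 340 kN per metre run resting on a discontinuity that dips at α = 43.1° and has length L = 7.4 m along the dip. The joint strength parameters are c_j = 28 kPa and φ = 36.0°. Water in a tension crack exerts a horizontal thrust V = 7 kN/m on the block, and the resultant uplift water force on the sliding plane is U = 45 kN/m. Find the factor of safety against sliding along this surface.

Resolving the block weight along and normal to the plane and applying the Mohr–Coulomb strength on the joint:
N' = W cosα − U − V sinα = 340·cos43.1° − 45 − 7·sin43.1° = 198.5 kN/m
Driving force T = W sinα + V cosα = 340·sin43.1° + 7·cos43.1° = 237.4 kN/m
Resisting force R = c_j·L + N'·tanφ = 28·7.4 + 198.5·tan36.0° = 207.2 + 144.2 = 351.4 kN/m
FS = R / T = 351.4 / 237.4 = 1.480

FS = 1.48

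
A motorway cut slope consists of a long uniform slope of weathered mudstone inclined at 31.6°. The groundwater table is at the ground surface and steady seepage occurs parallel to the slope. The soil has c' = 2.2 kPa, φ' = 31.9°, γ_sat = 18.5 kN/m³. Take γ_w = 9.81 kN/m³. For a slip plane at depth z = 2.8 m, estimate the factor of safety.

FS = 0.57

With seepage parallel to the slope and the water table at the surface, the effective normal stress on the slip plane uses the buoyant unit weight γ' = γ_sat − γ_w while the driving shear stress uses γ_sat:
FS = [c' + γ' z cos²β tanφ'] / [γ_sat z sinβ cosβ]
γ' = 18.5 − 9.81 = 8.69 kN/m³
Numerator = 2.2 + 8.69·2.8·cos²31.6°·tan31.9° = 2.2 + 8.69·2.8·0.7254·0.6224 = 13.187 kPa
Denominator = 18.5·2.8·sin31.6°·cos31.6° = 18.5·2.8·0.5240·0.8517 = 23.118 kPa
FS = 13.187 / 23.118 = 0.570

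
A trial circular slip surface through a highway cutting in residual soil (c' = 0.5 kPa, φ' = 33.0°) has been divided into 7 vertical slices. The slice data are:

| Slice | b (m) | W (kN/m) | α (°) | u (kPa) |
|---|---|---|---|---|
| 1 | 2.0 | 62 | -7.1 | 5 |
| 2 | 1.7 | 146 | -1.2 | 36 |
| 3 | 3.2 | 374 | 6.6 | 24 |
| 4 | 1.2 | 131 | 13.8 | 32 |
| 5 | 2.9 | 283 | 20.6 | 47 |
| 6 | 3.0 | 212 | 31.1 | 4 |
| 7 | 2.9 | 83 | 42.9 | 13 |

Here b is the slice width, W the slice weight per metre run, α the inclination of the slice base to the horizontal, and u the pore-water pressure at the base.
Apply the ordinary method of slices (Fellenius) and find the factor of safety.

Ordinary method of slices: FS = Σ[c'·Δl_i + (W_i cosα_i − u_i·Δl_i)·tanφ'] / Σ W_i sinα_i, with Δl_i = b_i / cosα_i.
Slice 1: Δl = 2.0/cos(-7.1°) = 2.015 m; N'_1 = 62·cos(-7.1°) − 5·2.015 = 51.4; c'Δl = 1.01; W sinα = -7.7
Slice 2: Δl = 1.7/cos(-1.2°) = 1.700 m; N'_2 = 146·cos(-1.2°) − 36·1.700 = 84.8; c'Δl = 0.85; W sinα = -3.1
Slice 3: Δl = 3.2/cos6.6° = 3.221 m; N'_3 = 374·cos6.6° − 24·3.221 = 294.2; c'Δl = 1.61; W sinα = 43.0
Slice 4: Δl = 1.2/cos13.8° = 1.236 m; N'_4 = 131·cos13.8° − 32·1.236 = 87.7; c'Δl = 0.62; W sinα = 31.2
Slice 5: Δl = 2.9/cos20.6° = 3.098 m; N'_5 = 283·cos20.6° − 47·3.098 = 119.3; c'Δl = 1.55; W sinα = 99.6
Slice 6: Δl = 3.0/cos31.1° = 3.504 m; N'_6 = 212·cos31.1° − 4·3.504 = 167.5; c'Δl = 1.75; W sinα = 109.5
Slice 7: Δl = 2.9/cos42.9° = 3.959 m; N'_7 = 83·cos42.9° − 13·3.959 = 9.3; c'Δl = 1.98; W sinα = 56.5
Σc'Δl = 9.4 kN/m; ΣN' = 814.2 kN/m; ΣW sinα = 329.1 kN/m
Resisting = 9.4 + 814.2·tan33.0° = 9.4 + 528.8 = 538.1 kN/m
FS = 538.1 / 329.1 = 1.635

FS = 1.64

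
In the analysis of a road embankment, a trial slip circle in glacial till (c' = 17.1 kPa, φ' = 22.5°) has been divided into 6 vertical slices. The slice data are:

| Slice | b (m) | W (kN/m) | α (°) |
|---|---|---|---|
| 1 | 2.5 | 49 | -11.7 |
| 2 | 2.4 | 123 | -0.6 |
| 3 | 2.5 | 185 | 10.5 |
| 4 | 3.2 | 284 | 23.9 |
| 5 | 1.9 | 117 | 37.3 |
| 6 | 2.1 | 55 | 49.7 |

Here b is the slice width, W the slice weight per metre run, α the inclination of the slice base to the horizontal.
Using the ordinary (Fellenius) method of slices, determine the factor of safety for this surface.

Ordinary method of slices: FS = Σ[c'·Δl_i + (W_i cosα_i)·tanφ'] / Σ W_i sinα_i, with Δl_i = b_i / cosα_i.
Slice 1: Δl = 2.5/cos(-11.7°) = 2.553 m; N'_1 = 49·cos(-11.7°) = 48.0; c'Δl = 43.66; W sinα = -9.9
Slice 2: Δl = 2.4/cos(-0.6°) = 2.400 m; N'_2 = 123·cos(-0.6°) = 123.0; c'Δl = 41.04; W sinα = -1.3
Slice 3: Δl = 2.5/cos10.5° = 2.543 m; N'_3 = 185·cos10.5° = 181.9; c'Δl = 43.48; W sinα = 33.7
Slice 4: Δl = 3.2/cos23.9° = 3.500 m; N'_4 = 284·cos23.9° = 259.6; c'Δl = 59.85; W sinα = 115.1
Slice 5: Δl = 1.9/cos37.3° = 2.389 m; N'_5 = 117·cos37.3° = 93.1; c'Δl = 40.84; W sinα = 70.9
Slice 6: Δl = 2.1/cos49.7° = 3.247 m; N'_6 = 55·cos49.7° = 35.6; c'Δl = 55.52; W sinα = 41.9
Σc'Δl = 284.4 kN/m; ΣN' = 741.2 kN/m; ΣW sinα = 250.4 kN/m
Resisting = 284.4 + 741.2·tan22.5° = 284.4 + 307.0 = 591.4 kN/m
FS = 591.4 / 250.4 = 2.362

FS = 2.36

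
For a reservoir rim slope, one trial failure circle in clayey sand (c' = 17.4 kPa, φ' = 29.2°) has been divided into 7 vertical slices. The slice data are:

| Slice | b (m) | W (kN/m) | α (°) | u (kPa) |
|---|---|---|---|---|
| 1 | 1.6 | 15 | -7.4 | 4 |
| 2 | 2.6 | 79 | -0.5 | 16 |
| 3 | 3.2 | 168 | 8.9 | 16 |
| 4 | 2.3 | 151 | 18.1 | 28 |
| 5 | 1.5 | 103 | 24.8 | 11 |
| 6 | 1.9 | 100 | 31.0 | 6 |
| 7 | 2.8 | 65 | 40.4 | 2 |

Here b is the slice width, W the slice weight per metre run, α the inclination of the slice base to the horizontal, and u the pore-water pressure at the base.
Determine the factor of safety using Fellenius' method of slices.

Ordinary method of slices: FS = Σ[c'·Δl_i + (W_i cosα_i − u_i·Δl_i)·tanφ'] / Σ W_i sinα_i, with Δl_i = b_i / cosα_i.
Slice 1: Δl = 1.6/cos(-7.4°) = 1.613 m; N'_1 = 15·cos(-7.4°) − 4·1.613 = 8.4; c'Δl = 28.07; W sinα = -1.9
Slice 2: Δl = 2.6/cos(-0.5°) = 2.600 m; N'_2 = 79·cos(-0.5°) − 16·2.600 = 37.4; c'Δl = 45.24; W sinα = -0.7
Slice 3: Δl = 3.2/cos8.9° = 3.239 m; N'_3 = 168·cos8.9° − 16·3.239 = 114.2; c'Δl = 56.36; W sinα = 26.0
Slice 4: Δl = 2.3/cos18.1° = 2.420 m; N'_4 = 151·cos18.1° − 28·2.420 = 75.8; c'Δl = 42.10; W sinα = 46.9
Slice 5: Δl = 1.5/cos24.8° = 1.652 m; N'_5 = 103·cos24.8° − 11·1.652 = 75.3; c'Δl = 28.75; W sinα = 43.2
Slice 6: Δl = 1.9/cos31.0° = 2.217 m; N'_6 = 100·cos31.0° − 6·2.217 = 72.4; c'Δl = 38.57; W sinα = 51.5
Slice 7: Δl = 2.8/cos40.4° = 3.677 m; N'_7 = 65·cos40.4° − 2·3.677 = 42.1; c'Δl = 63.98; W sinα = 42.1
Σc'Δl = 303.1 kN/m; ΣN' = 425.6 kN/m; ΣW sinα = 207.1 kN/m
Resisting = 303.1 + 425.6·tan29.2° = 303.1 + 237.9 = 541.0 kN/m
FS = 541.0 / 207.1 = 2.612

FS = 2.61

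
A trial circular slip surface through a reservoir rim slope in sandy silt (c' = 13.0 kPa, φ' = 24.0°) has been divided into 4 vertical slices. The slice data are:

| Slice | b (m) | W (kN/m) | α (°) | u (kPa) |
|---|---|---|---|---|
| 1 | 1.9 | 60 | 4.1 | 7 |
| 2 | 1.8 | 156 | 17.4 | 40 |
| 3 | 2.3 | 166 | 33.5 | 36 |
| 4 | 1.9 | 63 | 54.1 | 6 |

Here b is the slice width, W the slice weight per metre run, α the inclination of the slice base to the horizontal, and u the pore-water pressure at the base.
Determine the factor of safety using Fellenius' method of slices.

Ordinary method of slices: FS = Σ[c'·Δl_i + (W_i cosα_i − u_i·Δl_i)·tanφ'] / Σ W_i sinα_i, with Δl_i = b_i / cosα_i.
Slice 1: Δl = 1.9/cos4.1° = 1.905 m; N'_1 = 60·cos4.1° − 7·1.905 = 46.5; c'Δl = 24.76; W sinα = 4.3
Slice 2: Δl = 1.8/cos17.4° = 1.886 m; N'_2 = 156·cos17.4° − 40·1.886 = 73.4; c'Δl = 24.52; W sinα = 46.7
Slice 3: Δl = 2.3/cos33.5° = 2.758 m; N'_3 = 166·cos33.5° − 36·2.758 = 39.1; c'Δl = 35.86; W sinα = 91.6
Slice 4: Δl = 1.9/cos54.1° = 3.240 m; N'_4 = 63·cos54.1° − 6·3.240 = 17.5; c'Δl = 42.12; W sinα = 51.0
Σc'Δl = 127.3 kN/m; ΣN' = 176.6 kN/m; ΣW sinα = 193.6 kN/m
Resisting = 127.3 + 176.6·tan24.0° = 127.3 + 78.6 = 205.9 kN/m
FS = 205.9 / 193.6 = 1.063

FS = 1.06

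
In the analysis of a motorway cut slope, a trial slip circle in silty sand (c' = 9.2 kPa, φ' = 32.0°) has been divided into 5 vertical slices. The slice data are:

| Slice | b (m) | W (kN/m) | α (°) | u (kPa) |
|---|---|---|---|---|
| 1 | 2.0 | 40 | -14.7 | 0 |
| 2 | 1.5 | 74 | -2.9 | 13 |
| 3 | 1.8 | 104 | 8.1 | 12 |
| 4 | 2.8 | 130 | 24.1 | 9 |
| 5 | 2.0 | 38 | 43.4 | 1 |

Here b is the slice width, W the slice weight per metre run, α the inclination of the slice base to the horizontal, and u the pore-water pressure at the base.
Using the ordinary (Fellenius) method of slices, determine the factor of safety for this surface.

FS = 3.56

Ordinary method of slices: FS = Σ[c'·Δl_i + (W_i cosα_i − u_i·Δl_i)·tanφ'] / Σ W_i sinα_i, with Δl_i = b_i / cosα_i.
Slice 1: Δl = 2.0/cos(-14.7°) = 2.068 m; N'_1 = 40·cos(-14.7°) − 0·2.068 = 38.7; c'Δl = 19.02; W sinα = -10.2
Slice 2: Δl = 1.5/cos(-2.9°) = 1.502 m; N'_2 = 74·cos(-2.9°) − 13·1.502 = 54.4; c'Δl = 13.82; W sinα = -3.7
Slice 3: Δl = 1.8/cos8.1° = 1.818 m; N'_3 = 104·cos8.1° − 12·1.818 = 81.1; c'Δl = 16.73; W sinα = 14.7
Slice 4: Δl = 2.8/cos24.1° = 3.067 m; N'_4 = 130·cos24.1° − 9·3.067 = 91.1; c'Δl = 28.22; W sinα = 53.1
Slice 5: Δl = 2.0/cos43.4° = 2.753 m; N'_5 = 38·cos43.4° − 1·2.753 = 24.9; c'Δl = 25.32; W sinα = 26.1
Σc'Δl = 103.1 kN/m; ΣN' = 290.1 kN/m; ΣW sinα = 80.0 kN/m
Resisting = 103.1 + 290.1·tan32.0° = 103.1 + 181.3 = 284.4 kN/m
FS = 284.4 / 80.0 = 3.557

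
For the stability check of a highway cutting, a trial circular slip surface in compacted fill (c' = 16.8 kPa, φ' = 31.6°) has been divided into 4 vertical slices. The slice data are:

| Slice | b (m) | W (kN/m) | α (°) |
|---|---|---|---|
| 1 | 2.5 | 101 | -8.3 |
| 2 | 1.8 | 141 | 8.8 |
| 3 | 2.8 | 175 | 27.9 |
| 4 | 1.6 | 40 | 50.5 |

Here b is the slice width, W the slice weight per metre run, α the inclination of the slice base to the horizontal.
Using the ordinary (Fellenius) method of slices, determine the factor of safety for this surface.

Ordinary method of slices: FS = Σ[c'·Δl_i + (W_i cosα_i)·tanφ'] / Σ W_i sinα_i, with Δl_i = b_i / cosα_i.
Slice 1: Δl = 2.5/cos(-8.3°) = 2.526 m; N'_1 = 101·cos(-8.3°) = 99.9; c'Δl = 42.44; W sinα = -14.6
Slice 2: Δl = 1.8/cos8.8° = 1.821 m; N'_2 = 141·cos8.8° = 139.3; c'Δl = 30.60; W sinα = 21.6
Slice 3: Δl = 2.8/cos27.9° = 3.168 m; N'_3 = 175·cos27.9° = 154.7; c'Δl = 53.23; W sinα = 81.9
Slice 4: Δl = 1.6/cos50.5° = 2.515 m; N'_4 = 40·cos50.5° = 25.4; c'Δl = 42.26; W sinα = 30.9
Σc'Δl = 168.5 kN/m; ΣN' = 419.4 kN/m; ΣW sinα = 119.7 kN/m
Resisting = 168.5 + 419.4·tan31.6° = 168.5 + 258.0 = 426.5 kN/m
FS = 426.5 / 119.7 = 3.562

FS = 3.56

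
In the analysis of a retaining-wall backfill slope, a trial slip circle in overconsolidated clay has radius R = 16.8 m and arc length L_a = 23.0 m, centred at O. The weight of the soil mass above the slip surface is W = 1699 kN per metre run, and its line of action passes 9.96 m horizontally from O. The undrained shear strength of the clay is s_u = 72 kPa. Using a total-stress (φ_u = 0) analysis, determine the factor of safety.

Taking moments about the centre O, the resisting moment is provided by the undrained shear strength acting along the arc:
M_R = s_u·L_a·R = 72·23.00·16.8 = 27820.8 kN·m/m
M_D = W·d = 1699·9.96 = 16922.0 kN·m/m
FS = M_R / M_D = 27820.8 / 16922.0 = 1.644

FS = 1.64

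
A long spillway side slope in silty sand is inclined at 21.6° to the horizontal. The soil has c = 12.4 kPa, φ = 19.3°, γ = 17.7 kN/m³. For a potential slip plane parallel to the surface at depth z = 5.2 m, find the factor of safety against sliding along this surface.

FS = 1.28

For an infinite slope with a slip plane parallel to the surface (no pore pressure): FS = [c + γz cos²β tanφ] / [γz sinβ cosβ].
γz = 17.7·5.2 = 92.04 kN/m²
Numerator = 12.4 + 92.04·cos²21.6°·tan19.3° = 12.4 + 92.04·0.8645·0.3502 = 40.264 kPa
Denominator = 92.04·sin21.6°·cos21.6° = 92.04·0.3681·0.9298 = 31.503 kPa
FS = 40.264 / 31.503 = 1.278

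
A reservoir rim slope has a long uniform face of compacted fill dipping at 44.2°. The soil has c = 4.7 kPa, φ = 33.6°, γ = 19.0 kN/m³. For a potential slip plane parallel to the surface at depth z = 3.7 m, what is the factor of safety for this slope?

For an infinite slope with a slip plane parallel to the surface (no pore pressure): FS = [c + γz cos²β tanφ] / [γz sinβ cosβ].
γz = 19.0·3.7 = 70.30 kN/m²
Numerator = 4.7 + 70.30·cos²44.2°·tan33.6° = 4.7 + 70.30·0.5140·0.6644 = 28.706 kPa
Denominator = 70.30·sin44.2°·cos44.2° = 70.30·0.6972·0.7169 = 35.136 kPa
FS = 28.706 / 35.136 = 0.817

FS = 0.82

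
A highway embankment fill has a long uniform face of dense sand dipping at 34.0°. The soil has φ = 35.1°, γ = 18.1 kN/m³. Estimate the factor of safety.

FS = 1.04

For a dry cohesionless infinite slope the factor of safety is FS = tanφ / tanβ.
FS = tan35.1° / tan34.0° = 0.7028 / 0.6745 = 1.042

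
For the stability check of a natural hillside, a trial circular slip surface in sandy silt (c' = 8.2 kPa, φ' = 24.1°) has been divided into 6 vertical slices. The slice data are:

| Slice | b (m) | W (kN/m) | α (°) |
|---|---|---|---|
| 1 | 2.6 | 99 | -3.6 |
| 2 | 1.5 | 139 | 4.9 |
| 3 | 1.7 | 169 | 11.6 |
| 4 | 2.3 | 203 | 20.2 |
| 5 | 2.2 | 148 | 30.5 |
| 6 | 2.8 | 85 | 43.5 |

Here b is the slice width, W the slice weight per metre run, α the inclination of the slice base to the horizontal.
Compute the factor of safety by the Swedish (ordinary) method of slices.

Ordinary method of slices: FS = Σ[c'·Δl_i + (W_i cosα_i)·tanφ'] / Σ W_i sinα_i, with Δl_i = b_i / cosα_i.
Slice 1: Δl = 2.6/cos(-3.6°) = 2.605 m; N'_1 = 99·cos(-3.6°) = 98.8; c'Δl = 21.36; W sinα = -6.2
Slice 2: Δl = 1.5/cos4.9° = 1.506 m; N'_2 = 139·cos4.9° = 138.5; c'Δl = 12.35; W sinα = 11.9
Slice 3: Δl = 1.7/cos11.6° = 1.735 m; N'_3 = 169·cos11.6° = 165.5; c'Δl = 14.23; W sinα = 34.0
Slice 4: Δl = 2.3/cos20.2° = 2.451 m; N'_4 = 203·cos20.2° = 190.5; c'Δl = 20.10; W sinα = 70.1
Slice 5: Δl = 2.2/cos30.5° = 2.553 m; N'_5 = 148·cos30.5° = 127.5; c'Δl = 20.94; W sinα = 75.1
Slice 6: Δl = 2.8/cos43.5° = 3.860 m; N'_6 = 85·cos43.5° = 61.7; c'Δl = 31.65; W sinα = 58.5
Σc'Δl = 120.6 kN/m; ΣN' = 782.5 kN/m; ΣW sinα = 243.4 kN/m
Resisting = 120.6 + 782.5·tan24.1° = 120.6 + 350.0 = 470.7 kN/m
FS = 470.7 / 243.4 = 1.934

FS = 1.93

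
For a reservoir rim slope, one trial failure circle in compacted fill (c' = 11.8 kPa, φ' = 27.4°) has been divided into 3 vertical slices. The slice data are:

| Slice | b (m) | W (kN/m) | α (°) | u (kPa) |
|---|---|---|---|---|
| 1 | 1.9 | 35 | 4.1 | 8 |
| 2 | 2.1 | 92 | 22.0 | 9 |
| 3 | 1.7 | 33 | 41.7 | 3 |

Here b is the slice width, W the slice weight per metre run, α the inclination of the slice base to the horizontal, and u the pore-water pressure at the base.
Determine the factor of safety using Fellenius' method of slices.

Ordinary method of slices: FS = Σ[c'·Δl_i + (W_i cosα_i − u_i·Δl_i)·tanφ'] / Σ W_i sinα_i, with Δl_i = b_i / cosα_i.
Slice 1: Δl = 1.9/cos4.1° = 1.905 m; N'_1 = 35·cos4.1° − 8·1.905 = 19.7; c'Δl = 22.48; W sinα = 2.5
Slice 2: Δl = 2.1/cos22.0° = 2.265 m; N'_2 = 92·cos22.0° − 9·2.265 = 64.9; c'Δl = 26.73; W sinα = 34.5
Slice 3: Δl = 1.7/cos41.7° = 2.277 m; N'_3 = 33·cos41.7° − 3·2.277 = 17.8; c'Δl = 26.87; W sinα = 22.0
Σc'Δl = 76.1 kN/m; ΣN' = 102.4 kN/m; ΣW sinα = 58.9 kN/m
Resisting = 76.1 + 102.4·tan27.4° = 76.1 + 53.1 = 129.1 kN/m
FS = 129.1 / 58.9 = 2.192

FS = 2.19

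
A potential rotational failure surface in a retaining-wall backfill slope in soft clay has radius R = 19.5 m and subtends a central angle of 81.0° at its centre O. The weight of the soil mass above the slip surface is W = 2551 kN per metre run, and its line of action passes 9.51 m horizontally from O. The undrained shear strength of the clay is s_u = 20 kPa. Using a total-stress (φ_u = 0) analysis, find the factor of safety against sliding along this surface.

FS = 0.44

Taking moments about the centre O, the resisting moment is provided by the undrained shear strength acting along the arc:
Arc length L_a = R·θ = 19.5·(81.0°·π/180) = 19.5·1.4137 = 27.57 m
M_R = s_u·L_a·R = 20·27.57·19.5 = 10751.3 kN·m/m
M_D = W·d = 2551·9.51 = 24260.0 kN·m/m
FS = M_R / M_D = 10751.3 / 24260.0 = 0.443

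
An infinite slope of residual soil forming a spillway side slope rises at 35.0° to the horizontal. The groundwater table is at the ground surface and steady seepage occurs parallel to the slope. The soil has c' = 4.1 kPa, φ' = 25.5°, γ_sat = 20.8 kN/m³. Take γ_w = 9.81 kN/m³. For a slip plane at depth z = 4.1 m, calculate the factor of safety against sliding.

With seepage parallel to the slope and the water table at the surface, the effective normal stress on the slip plane uses the buoyant unit weight γ' = γ_sat − γ_w while the driving shear stress uses γ_sat:
FS = [c' + γ' z cos²β tanφ'] / [γ_sat z sinβ cosβ]
γ' = 20.8 − 9.81 = 10.99 kN/m³
Numerator = 4.1 + 10.99·4.1·cos²35.0°·tan25.5° = 4.1 + 10.99·4.1·0.6710·0.4770 = 18.521 kPa
Denominator = 20.8·4.1·sin35.0°·cos35.0° = 20.8·4.1·0.5736·0.8192 = 40.068 kPa
FS = 18.521 / 40.068 = 0.462

FS = 0.46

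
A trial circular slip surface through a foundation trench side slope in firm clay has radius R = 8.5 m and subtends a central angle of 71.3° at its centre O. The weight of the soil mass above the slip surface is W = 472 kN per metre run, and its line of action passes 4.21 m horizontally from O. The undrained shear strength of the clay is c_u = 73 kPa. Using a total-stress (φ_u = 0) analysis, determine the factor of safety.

Taking moments about the centre O, the resisting moment is provided by the undrained shear strength acting along the arc:
Arc length L_a = R·θ = 8.5·(71.3°·π/180) = 8.5·1.2444 = 10.58 m
M_R = c_u·L_a·R = 73·10.58·8.5 = 6563.4 kN·m/m
M_D = W·d = 472·4.21 = 1987.1 kN·m/m
FS = M_R / M_D = 6563.4 / 1987.1 = 3.303

FS = 3.30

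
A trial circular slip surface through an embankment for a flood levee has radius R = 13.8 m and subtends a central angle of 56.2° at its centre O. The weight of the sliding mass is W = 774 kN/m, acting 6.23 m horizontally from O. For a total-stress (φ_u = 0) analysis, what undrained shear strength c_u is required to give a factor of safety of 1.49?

c_u = 38.5 kPa

FS = c_u·L_a·R / (W·d), so c_u = FS·W·d / (L_a·R).
Arc length L_a = R·θ = 13.8·(56.2°·π/180) = 13.8·0.9809 = 13.54 m
c_u = 1.49·774·6.23 / (13.54·13.8) = 7184.8 / 186.80 = 38.46 kPa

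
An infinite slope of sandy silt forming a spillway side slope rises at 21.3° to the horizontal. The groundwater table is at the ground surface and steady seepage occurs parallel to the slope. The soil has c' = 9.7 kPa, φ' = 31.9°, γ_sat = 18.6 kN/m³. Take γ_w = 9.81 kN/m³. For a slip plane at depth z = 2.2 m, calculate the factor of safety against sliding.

With seepage parallel to the slope and the water table at the surface, the effective normal stress on the slip plane uses the buoyant unit weight γ' = γ_sat − γ_w while the driving shear stress uses γ_sat:
FS = [c' + γ' z cos²β tanφ'] / [γ_sat z sinβ cosβ]
γ' = 18.6 − 9.81 = 8.79 kN/m³
Numerator = 9.7 + 8.79·2.2·cos²21.3°·tan31.9° = 9.7 + 8.79·2.2·0.8680·0.6224 = 20.149 kPa
Denominator = 18.6·2.2·sin21.3°·cos21.3° = 18.6·2.2·0.3633·0.9317 = 13.849 kPa
FS = 20.149 / 13.849 = 1.455

FS = 1.45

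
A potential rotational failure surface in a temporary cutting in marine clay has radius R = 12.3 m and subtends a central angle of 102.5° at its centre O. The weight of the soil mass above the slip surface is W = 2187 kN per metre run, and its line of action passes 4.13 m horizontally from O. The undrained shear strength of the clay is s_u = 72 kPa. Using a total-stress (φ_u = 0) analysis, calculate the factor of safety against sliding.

Taking moments about the centre O, the resisting moment is provided by the undrained shear strength acting along the arc:
Arc length L_a = R·θ = 12.3·(102.5°·π/180) = 12.3·1.7890 = 22.00 m
M_R = s_u·L_a·R = 72·22.00·12.3 = 19487.0 kN·m/m
M_D = W·d = 2187·4.13 = 9032.3 kN·m/m
FS = M_R / M_D = 19487.0 / 9032.3 = 2.157

FS = 2.16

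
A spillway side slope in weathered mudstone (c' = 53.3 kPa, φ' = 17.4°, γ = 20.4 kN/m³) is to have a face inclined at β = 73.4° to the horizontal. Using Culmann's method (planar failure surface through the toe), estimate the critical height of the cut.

Culmann's analysis gives the critical failure plane at α_cr = (β + φ')/2 = (73.4 + 17.4)/2 = 45.4°, and the critical height
H_c = (4c'/γ) · sinβ cosφ' / [1 − cos(β − φ')]
    = (4·53.3/20.4) · sin73.4°·cos17.4° / [1 − cos(56.0°)]
    = 10.451 · 0.9583·0.9542 / [1 − 0.5592]
    = 10.451 · 0.9145 / 0.4408
    = 21.68 m

H_c = 21.68 m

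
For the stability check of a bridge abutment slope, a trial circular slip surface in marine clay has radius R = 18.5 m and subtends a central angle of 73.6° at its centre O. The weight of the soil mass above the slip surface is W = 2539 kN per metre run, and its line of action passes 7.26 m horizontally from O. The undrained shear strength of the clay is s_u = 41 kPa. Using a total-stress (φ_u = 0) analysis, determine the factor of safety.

FS = 0.98

Taking moments about the centre O, the resisting moment is provided by the undrained shear strength acting along the arc:
Arc length L_a = R·θ = 18.5·(73.6°·π/180) = 18.5·1.2846 = 23.76 m
M_R = s_u·L_a·R = 41·23.76·18.5 = 18025.3 kN·m/m
M_D = W·d = 2539·7.26 = 18433.1 kN·m/m
FS = M_R / M_D = 18025.3 / 18433.1 = 0.978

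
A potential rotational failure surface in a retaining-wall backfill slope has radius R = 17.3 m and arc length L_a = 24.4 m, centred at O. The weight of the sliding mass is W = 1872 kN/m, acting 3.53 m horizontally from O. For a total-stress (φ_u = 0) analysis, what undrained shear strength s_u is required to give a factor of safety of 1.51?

FS = s_u·L_a·R / (W·d), so s_u = FS·W·d / (L_a·R).
s_u = 1.51·1872·3.53 / (24.40·17.3) = 9978.3 / 422.12 = 23.64 kPa

s_u = 23.6 kPa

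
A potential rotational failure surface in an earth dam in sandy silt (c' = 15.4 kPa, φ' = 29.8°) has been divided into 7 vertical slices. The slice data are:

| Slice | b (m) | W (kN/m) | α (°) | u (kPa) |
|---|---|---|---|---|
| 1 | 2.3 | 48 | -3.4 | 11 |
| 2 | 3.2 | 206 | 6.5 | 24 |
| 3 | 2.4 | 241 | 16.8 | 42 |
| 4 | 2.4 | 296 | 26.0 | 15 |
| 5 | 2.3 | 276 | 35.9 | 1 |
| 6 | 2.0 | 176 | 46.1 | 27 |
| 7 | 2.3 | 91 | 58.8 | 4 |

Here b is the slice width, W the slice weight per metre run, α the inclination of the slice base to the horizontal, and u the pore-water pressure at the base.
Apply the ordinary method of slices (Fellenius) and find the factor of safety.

FS = 1.33

Ordinary method of slices: FS = Σ[c'·Δl_i + (W_i cosα_i − u_i·Δl_i)·tanφ'] / Σ W_i sinα_i, with Δl_i = b_i / cosα_i.
Slice 1: Δl = 2.3/cos(-3.4°) = 2.304 m; N'_1 = 48·cos(-3.4°) − 11·2.304 = 22.6; c'Δl = 35.48; W sinα = -2.8
Slice 2: Δl = 3.2/cos6.5° = 3.221 m; N'_2 = 206·cos6.5° − 24·3.221 = 127.4; c'Δl = 49.60; W sinα = 23.3
Slice 3: Δl = 2.4/cos16.8° = 2.507 m; N'_3 = 241·cos16.8° − 42·2.507 = 125.4; c'Δl = 38.61; W sinα = 69.7
Slice 4: Δl = 2.4/cos26.0° = 2.670 m; N'_4 = 296·cos26.0° − 15·2.670 = 226.0; c'Δl = 41.12; W sinα = 129.8
Slice 5: Δl = 2.3/cos35.9° = 2.839 m; N'_5 = 276·cos35.9° − 1·2.839 = 220.7; c'Δl = 43.73; W sinα = 161.8
Slice 6: Δl = 2.0/cos46.1° = 2.884 m; N'_6 = 176·cos46.1° − 27·2.884 = 44.2; c'Δl = 44.42; W sinα = 126.8
Slice 7: Δl = 2.3/cos58.8° = 4.440 m; N'_7 = 91·cos58.8° − 4·4.440 = 29.4; c'Δl = 68.37; W sinα = 77.8
Σc'Δl = 321.3 kN/m; ΣN' = 795.6 kN/m; ΣW sinα = 586.4 kN/m
Resisting = 321.3 + 795.6·tan29.8° = 321.3 + 455.7 = 777.0 kN/m
FS = 777.0 / 586.4 = 1.325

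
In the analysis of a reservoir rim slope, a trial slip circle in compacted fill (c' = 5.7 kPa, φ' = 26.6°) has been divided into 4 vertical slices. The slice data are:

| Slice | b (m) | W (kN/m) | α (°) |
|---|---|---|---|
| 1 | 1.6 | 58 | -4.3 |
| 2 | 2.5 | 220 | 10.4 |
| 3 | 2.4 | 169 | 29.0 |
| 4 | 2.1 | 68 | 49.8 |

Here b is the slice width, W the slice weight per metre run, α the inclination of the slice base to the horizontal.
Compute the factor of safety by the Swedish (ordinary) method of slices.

Ordinary method of slices: FS = Σ[c'·Δl_i + (W_i cosα_i)·tanφ'] / Σ W_i sinα_i, with Δl_i = b_i / cosα_i.
Slice 1: Δl = 1.6/cos(-4.3°) = 1.605 m; N'_1 = 58·cos(-4.3°) = 57.8; c'Δl = 9.15; W sinα = -4.3
Slice 2: Δl = 2.5/cos10.4° = 2.542 m; N'_2 = 220·cos10.4° = 216.4; c'Δl = 14.49; W sinα = 39.7
Slice 3: Δl = 2.4/cos29.0° = 2.744 m; N'_3 = 169·cos29.0° = 147.8; c'Δl = 15.64; W sinα = 81.9
Slice 4: Δl = 2.1/cos49.8° = 3.254 m; N'_4 = 68·cos49.8° = 43.9; c'Δl = 18.54; W sinα = 51.9
Σc'Δl = 57.8 kN/m; ΣN' = 465.9 kN/m; ΣW sinα = 169.2 kN/m
Resisting = 57.8 + 465.9·tan26.6° = 57.8 + 233.3 = 291.1 kN/m
FS = 291.1 / 169.2 = 1.720

FS = 1.72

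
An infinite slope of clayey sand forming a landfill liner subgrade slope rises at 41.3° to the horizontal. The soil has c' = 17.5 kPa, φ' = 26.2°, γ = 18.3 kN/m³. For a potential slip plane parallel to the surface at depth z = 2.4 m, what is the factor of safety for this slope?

For an infinite slope with a slip plane parallel to the surface (no pore pressure): FS = [c' + γz cos²β tanφ'] / [γz sinβ cosβ].
γz = 18.3·2.4 = 43.92 kN/m²
Numerator = 17.5 + 43.92·cos²41.3°·tan26.2° = 17.5 + 43.92·0.5644·0.4921 = 29.697 kPa
Denominator = 43.92·sin41.3°·cos41.3° = 43.92·0.6600·0.7513 = 21.777 kPa
FS = 29.697 / 21.777 = 1.364

FS = 1.36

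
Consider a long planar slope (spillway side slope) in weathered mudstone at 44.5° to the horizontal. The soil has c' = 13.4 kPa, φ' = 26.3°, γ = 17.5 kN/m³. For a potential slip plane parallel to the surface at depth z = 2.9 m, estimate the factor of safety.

For an infinite slope with a slip plane parallel to the surface (no pore pressure): FS = [c' + γz cos²β tanφ'] / [γz sinβ cosβ].
γz = 17.5·2.9 = 50.75 kN/m²
Numerator = 13.4 + 50.75·cos²44.5°·tan26.3° = 13.4 + 50.75·0.5087·0.4942 = 26.160 kPa
Denominator = 50.75·sin44.5°·cos44.5° = 50.75·0.7009·0.7133 = 25.371 kPa
FS = 26.160 / 25.371 = 1.031

FS = 1.03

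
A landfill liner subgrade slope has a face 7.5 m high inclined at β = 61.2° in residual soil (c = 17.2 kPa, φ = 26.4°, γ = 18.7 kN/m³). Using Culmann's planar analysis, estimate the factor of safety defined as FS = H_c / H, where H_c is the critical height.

FS = 2.15

H_c = (4c/γ) · sinβ cosφ / [1 − cos(β − φ)]
    = (4·17.2/18.7) · sin61.2°·cos26.4° / [1 − cos34.8°]
    = 3.679 · 0.7849 / 0.1789 = 16.15 m
FS = H_c / H = 16.15 / 7.5 = 2.153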